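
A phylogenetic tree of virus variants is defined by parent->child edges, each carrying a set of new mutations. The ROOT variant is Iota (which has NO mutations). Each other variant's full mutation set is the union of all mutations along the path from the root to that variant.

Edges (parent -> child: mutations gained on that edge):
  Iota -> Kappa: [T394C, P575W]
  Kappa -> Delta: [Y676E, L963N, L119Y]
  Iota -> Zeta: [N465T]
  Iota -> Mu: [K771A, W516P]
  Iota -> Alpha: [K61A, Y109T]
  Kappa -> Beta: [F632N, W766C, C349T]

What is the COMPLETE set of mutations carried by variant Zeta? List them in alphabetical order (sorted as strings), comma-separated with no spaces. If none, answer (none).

Answer: N465T

Derivation:
At Iota: gained [] -> total []
At Zeta: gained ['N465T'] -> total ['N465T']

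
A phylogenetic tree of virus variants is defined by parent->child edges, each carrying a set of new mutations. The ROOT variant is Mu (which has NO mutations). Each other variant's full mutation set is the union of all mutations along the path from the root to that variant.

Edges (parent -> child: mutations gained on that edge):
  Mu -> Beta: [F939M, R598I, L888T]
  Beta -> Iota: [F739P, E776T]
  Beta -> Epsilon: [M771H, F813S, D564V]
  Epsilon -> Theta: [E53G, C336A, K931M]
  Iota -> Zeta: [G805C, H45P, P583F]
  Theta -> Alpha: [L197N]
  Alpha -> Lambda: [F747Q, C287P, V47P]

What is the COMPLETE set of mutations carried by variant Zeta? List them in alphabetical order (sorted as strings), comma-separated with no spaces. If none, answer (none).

At Mu: gained [] -> total []
At Beta: gained ['F939M', 'R598I', 'L888T'] -> total ['F939M', 'L888T', 'R598I']
At Iota: gained ['F739P', 'E776T'] -> total ['E776T', 'F739P', 'F939M', 'L888T', 'R598I']
At Zeta: gained ['G805C', 'H45P', 'P583F'] -> total ['E776T', 'F739P', 'F939M', 'G805C', 'H45P', 'L888T', 'P583F', 'R598I']

Answer: E776T,F739P,F939M,G805C,H45P,L888T,P583F,R598I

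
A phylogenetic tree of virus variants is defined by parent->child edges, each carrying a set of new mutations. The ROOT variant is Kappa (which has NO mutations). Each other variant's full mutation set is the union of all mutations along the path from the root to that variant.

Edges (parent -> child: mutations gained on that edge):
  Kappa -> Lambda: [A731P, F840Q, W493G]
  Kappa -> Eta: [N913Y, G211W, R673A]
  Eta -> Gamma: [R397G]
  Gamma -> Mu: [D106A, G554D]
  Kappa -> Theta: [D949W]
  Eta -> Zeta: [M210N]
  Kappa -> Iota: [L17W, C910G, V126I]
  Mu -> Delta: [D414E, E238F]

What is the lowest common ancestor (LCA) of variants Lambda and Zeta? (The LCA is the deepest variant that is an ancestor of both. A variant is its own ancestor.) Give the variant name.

Answer: Kappa

Derivation:
Path from root to Lambda: Kappa -> Lambda
  ancestors of Lambda: {Kappa, Lambda}
Path from root to Zeta: Kappa -> Eta -> Zeta
  ancestors of Zeta: {Kappa, Eta, Zeta}
Common ancestors: {Kappa}
Walk up from Zeta: Zeta (not in ancestors of Lambda), Eta (not in ancestors of Lambda), Kappa (in ancestors of Lambda)
Deepest common ancestor (LCA) = Kappa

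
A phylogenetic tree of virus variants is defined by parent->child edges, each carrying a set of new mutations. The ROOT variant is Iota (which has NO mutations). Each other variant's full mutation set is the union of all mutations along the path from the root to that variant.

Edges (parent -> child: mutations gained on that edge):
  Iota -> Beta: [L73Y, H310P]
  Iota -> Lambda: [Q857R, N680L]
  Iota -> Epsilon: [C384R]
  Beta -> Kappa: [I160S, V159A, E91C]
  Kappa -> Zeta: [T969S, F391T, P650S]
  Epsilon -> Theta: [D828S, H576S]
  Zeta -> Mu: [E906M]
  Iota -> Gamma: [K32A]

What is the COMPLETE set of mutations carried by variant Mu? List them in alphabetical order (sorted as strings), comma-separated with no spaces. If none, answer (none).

Answer: E906M,E91C,F391T,H310P,I160S,L73Y,P650S,T969S,V159A

Derivation:
At Iota: gained [] -> total []
At Beta: gained ['L73Y', 'H310P'] -> total ['H310P', 'L73Y']
At Kappa: gained ['I160S', 'V159A', 'E91C'] -> total ['E91C', 'H310P', 'I160S', 'L73Y', 'V159A']
At Zeta: gained ['T969S', 'F391T', 'P650S'] -> total ['E91C', 'F391T', 'H310P', 'I160S', 'L73Y', 'P650S', 'T969S', 'V159A']
At Mu: gained ['E906M'] -> total ['E906M', 'E91C', 'F391T', 'H310P', 'I160S', 'L73Y', 'P650S', 'T969S', 'V159A']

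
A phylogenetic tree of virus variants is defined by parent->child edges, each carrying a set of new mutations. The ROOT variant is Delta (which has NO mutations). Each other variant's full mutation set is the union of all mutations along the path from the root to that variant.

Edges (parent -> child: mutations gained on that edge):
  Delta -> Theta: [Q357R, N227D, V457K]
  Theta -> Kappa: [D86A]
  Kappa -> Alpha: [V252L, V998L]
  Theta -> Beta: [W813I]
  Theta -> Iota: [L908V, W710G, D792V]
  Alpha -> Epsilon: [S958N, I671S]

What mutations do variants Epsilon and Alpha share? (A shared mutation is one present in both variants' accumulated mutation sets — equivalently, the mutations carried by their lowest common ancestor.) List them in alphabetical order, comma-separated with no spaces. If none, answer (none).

Answer: D86A,N227D,Q357R,V252L,V457K,V998L

Derivation:
Accumulating mutations along path to Epsilon:
  At Delta: gained [] -> total []
  At Theta: gained ['Q357R', 'N227D', 'V457K'] -> total ['N227D', 'Q357R', 'V457K']
  At Kappa: gained ['D86A'] -> total ['D86A', 'N227D', 'Q357R', 'V457K']
  At Alpha: gained ['V252L', 'V998L'] -> total ['D86A', 'N227D', 'Q357R', 'V252L', 'V457K', 'V998L']
  At Epsilon: gained ['S958N', 'I671S'] -> total ['D86A', 'I671S', 'N227D', 'Q357R', 'S958N', 'V252L', 'V457K', 'V998L']
Mutations(Epsilon) = ['D86A', 'I671S', 'N227D', 'Q357R', 'S958N', 'V252L', 'V457K', 'V998L']
Accumulating mutations along path to Alpha:
  At Delta: gained [] -> total []
  At Theta: gained ['Q357R', 'N227D', 'V457K'] -> total ['N227D', 'Q357R', 'V457K']
  At Kappa: gained ['D86A'] -> total ['D86A', 'N227D', 'Q357R', 'V457K']
  At Alpha: gained ['V252L', 'V998L'] -> total ['D86A', 'N227D', 'Q357R', 'V252L', 'V457K', 'V998L']
Mutations(Alpha) = ['D86A', 'N227D', 'Q357R', 'V252L', 'V457K', 'V998L']
Intersection: ['D86A', 'I671S', 'N227D', 'Q357R', 'S958N', 'V252L', 'V457K', 'V998L'] ∩ ['D86A', 'N227D', 'Q357R', 'V252L', 'V457K', 'V998L'] = ['D86A', 'N227D', 'Q357R', 'V252L', 'V457K', 'V998L']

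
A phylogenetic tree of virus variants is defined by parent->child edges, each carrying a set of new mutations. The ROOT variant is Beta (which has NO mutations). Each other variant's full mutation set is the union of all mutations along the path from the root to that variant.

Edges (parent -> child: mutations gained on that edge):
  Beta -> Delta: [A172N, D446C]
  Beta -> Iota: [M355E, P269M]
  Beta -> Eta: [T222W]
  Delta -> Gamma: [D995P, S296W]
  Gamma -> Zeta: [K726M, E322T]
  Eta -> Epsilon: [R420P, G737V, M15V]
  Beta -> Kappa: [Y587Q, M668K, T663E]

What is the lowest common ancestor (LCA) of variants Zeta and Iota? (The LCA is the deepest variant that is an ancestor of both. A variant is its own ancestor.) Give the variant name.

Answer: Beta

Derivation:
Path from root to Zeta: Beta -> Delta -> Gamma -> Zeta
  ancestors of Zeta: {Beta, Delta, Gamma, Zeta}
Path from root to Iota: Beta -> Iota
  ancestors of Iota: {Beta, Iota}
Common ancestors: {Beta}
Walk up from Iota: Iota (not in ancestors of Zeta), Beta (in ancestors of Zeta)
Deepest common ancestor (LCA) = Beta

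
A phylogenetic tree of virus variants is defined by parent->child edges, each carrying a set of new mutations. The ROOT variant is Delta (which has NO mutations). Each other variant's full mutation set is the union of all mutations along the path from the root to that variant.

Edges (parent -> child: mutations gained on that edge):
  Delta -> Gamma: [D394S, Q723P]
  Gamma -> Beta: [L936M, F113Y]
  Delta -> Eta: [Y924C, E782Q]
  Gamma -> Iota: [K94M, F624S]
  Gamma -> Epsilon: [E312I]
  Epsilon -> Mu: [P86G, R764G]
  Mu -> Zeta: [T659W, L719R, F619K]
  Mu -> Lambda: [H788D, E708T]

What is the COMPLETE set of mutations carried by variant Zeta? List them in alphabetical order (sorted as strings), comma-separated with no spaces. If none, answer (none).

At Delta: gained [] -> total []
At Gamma: gained ['D394S', 'Q723P'] -> total ['D394S', 'Q723P']
At Epsilon: gained ['E312I'] -> total ['D394S', 'E312I', 'Q723P']
At Mu: gained ['P86G', 'R764G'] -> total ['D394S', 'E312I', 'P86G', 'Q723P', 'R764G']
At Zeta: gained ['T659W', 'L719R', 'F619K'] -> total ['D394S', 'E312I', 'F619K', 'L719R', 'P86G', 'Q723P', 'R764G', 'T659W']

Answer: D394S,E312I,F619K,L719R,P86G,Q723P,R764G,T659W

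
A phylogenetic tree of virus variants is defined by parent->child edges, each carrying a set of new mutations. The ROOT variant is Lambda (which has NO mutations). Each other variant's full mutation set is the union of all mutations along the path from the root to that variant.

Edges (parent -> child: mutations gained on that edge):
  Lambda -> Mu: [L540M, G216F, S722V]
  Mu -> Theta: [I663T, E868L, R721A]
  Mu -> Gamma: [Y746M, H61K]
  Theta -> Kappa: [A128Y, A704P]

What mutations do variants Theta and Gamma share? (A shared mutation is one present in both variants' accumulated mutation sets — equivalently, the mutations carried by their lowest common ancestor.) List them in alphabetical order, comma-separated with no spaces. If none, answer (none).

Answer: G216F,L540M,S722V

Derivation:
Accumulating mutations along path to Theta:
  At Lambda: gained [] -> total []
  At Mu: gained ['L540M', 'G216F', 'S722V'] -> total ['G216F', 'L540M', 'S722V']
  At Theta: gained ['I663T', 'E868L', 'R721A'] -> total ['E868L', 'G216F', 'I663T', 'L540M', 'R721A', 'S722V']
Mutations(Theta) = ['E868L', 'G216F', 'I663T', 'L540M', 'R721A', 'S722V']
Accumulating mutations along path to Gamma:
  At Lambda: gained [] -> total []
  At Mu: gained ['L540M', 'G216F', 'S722V'] -> total ['G216F', 'L540M', 'S722V']
  At Gamma: gained ['Y746M', 'H61K'] -> total ['G216F', 'H61K', 'L540M', 'S722V', 'Y746M']
Mutations(Gamma) = ['G216F', 'H61K', 'L540M', 'S722V', 'Y746M']
Intersection: ['E868L', 'G216F', 'I663T', 'L540M', 'R721A', 'S722V'] ∩ ['G216F', 'H61K', 'L540M', 'S722V', 'Y746M'] = ['G216F', 'L540M', 'S722V']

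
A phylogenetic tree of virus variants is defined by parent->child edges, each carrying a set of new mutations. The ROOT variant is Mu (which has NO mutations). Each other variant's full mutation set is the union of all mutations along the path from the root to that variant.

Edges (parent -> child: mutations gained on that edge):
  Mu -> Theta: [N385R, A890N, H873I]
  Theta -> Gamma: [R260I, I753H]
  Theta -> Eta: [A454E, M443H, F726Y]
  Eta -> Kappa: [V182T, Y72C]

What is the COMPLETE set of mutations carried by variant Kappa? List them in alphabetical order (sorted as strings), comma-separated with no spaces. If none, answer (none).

Answer: A454E,A890N,F726Y,H873I,M443H,N385R,V182T,Y72C

Derivation:
At Mu: gained [] -> total []
At Theta: gained ['N385R', 'A890N', 'H873I'] -> total ['A890N', 'H873I', 'N385R']
At Eta: gained ['A454E', 'M443H', 'F726Y'] -> total ['A454E', 'A890N', 'F726Y', 'H873I', 'M443H', 'N385R']
At Kappa: gained ['V182T', 'Y72C'] -> total ['A454E', 'A890N', 'F726Y', 'H873I', 'M443H', 'N385R', 'V182T', 'Y72C']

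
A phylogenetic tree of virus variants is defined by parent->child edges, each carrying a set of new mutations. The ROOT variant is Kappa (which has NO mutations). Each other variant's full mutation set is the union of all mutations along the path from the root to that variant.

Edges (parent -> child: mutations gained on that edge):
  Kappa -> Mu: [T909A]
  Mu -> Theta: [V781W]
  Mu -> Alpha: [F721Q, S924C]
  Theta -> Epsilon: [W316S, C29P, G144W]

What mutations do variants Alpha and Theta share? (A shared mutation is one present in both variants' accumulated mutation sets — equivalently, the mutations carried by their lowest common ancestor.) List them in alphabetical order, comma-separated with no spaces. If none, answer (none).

Accumulating mutations along path to Alpha:
  At Kappa: gained [] -> total []
  At Mu: gained ['T909A'] -> total ['T909A']
  At Alpha: gained ['F721Q', 'S924C'] -> total ['F721Q', 'S924C', 'T909A']
Mutations(Alpha) = ['F721Q', 'S924C', 'T909A']
Accumulating mutations along path to Theta:
  At Kappa: gained [] -> total []
  At Mu: gained ['T909A'] -> total ['T909A']
  At Theta: gained ['V781W'] -> total ['T909A', 'V781W']
Mutations(Theta) = ['T909A', 'V781W']
Intersection: ['F721Q', 'S924C', 'T909A'] ∩ ['T909A', 'V781W'] = ['T909A']

Answer: T909A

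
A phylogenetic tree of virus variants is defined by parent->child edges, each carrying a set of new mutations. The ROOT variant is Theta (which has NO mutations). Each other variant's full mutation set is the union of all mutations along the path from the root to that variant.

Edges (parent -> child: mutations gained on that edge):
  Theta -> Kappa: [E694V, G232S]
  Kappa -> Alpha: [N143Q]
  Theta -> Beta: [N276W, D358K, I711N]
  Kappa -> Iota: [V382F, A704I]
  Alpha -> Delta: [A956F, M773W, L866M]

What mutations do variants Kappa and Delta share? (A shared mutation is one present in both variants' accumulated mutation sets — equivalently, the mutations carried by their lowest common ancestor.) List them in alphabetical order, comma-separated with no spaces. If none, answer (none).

Answer: E694V,G232S

Derivation:
Accumulating mutations along path to Kappa:
  At Theta: gained [] -> total []
  At Kappa: gained ['E694V', 'G232S'] -> total ['E694V', 'G232S']
Mutations(Kappa) = ['E694V', 'G232S']
Accumulating mutations along path to Delta:
  At Theta: gained [] -> total []
  At Kappa: gained ['E694V', 'G232S'] -> total ['E694V', 'G232S']
  At Alpha: gained ['N143Q'] -> total ['E694V', 'G232S', 'N143Q']
  At Delta: gained ['A956F', 'M773W', 'L866M'] -> total ['A956F', 'E694V', 'G232S', 'L866M', 'M773W', 'N143Q']
Mutations(Delta) = ['A956F', 'E694V', 'G232S', 'L866M', 'M773W', 'N143Q']
Intersection: ['E694V', 'G232S'] ∩ ['A956F', 'E694V', 'G232S', 'L866M', 'M773W', 'N143Q'] = ['E694V', 'G232S']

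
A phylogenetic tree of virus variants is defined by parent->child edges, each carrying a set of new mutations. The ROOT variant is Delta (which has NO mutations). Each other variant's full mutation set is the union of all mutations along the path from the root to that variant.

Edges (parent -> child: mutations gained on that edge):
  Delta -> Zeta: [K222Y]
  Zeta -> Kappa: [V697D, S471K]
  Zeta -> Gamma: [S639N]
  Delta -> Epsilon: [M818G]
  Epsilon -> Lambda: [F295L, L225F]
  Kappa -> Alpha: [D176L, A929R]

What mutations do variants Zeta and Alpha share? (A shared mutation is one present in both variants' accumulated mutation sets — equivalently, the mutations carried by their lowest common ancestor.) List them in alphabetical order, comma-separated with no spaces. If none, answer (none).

Accumulating mutations along path to Zeta:
  At Delta: gained [] -> total []
  At Zeta: gained ['K222Y'] -> total ['K222Y']
Mutations(Zeta) = ['K222Y']
Accumulating mutations along path to Alpha:
  At Delta: gained [] -> total []
  At Zeta: gained ['K222Y'] -> total ['K222Y']
  At Kappa: gained ['V697D', 'S471K'] -> total ['K222Y', 'S471K', 'V697D']
  At Alpha: gained ['D176L', 'A929R'] -> total ['A929R', 'D176L', 'K222Y', 'S471K', 'V697D']
Mutations(Alpha) = ['A929R', 'D176L', 'K222Y', 'S471K', 'V697D']
Intersection: ['K222Y'] ∩ ['A929R', 'D176L', 'K222Y', 'S471K', 'V697D'] = ['K222Y']

Answer: K222Y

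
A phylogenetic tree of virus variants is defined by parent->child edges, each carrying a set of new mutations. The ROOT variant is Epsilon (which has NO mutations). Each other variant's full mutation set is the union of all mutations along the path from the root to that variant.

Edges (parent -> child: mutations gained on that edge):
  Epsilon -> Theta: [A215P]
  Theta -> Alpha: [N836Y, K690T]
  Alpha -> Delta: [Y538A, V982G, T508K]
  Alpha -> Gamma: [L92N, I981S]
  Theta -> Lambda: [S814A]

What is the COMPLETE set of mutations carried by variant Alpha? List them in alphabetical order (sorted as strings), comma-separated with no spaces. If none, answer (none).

Answer: A215P,K690T,N836Y

Derivation:
At Epsilon: gained [] -> total []
At Theta: gained ['A215P'] -> total ['A215P']
At Alpha: gained ['N836Y', 'K690T'] -> total ['A215P', 'K690T', 'N836Y']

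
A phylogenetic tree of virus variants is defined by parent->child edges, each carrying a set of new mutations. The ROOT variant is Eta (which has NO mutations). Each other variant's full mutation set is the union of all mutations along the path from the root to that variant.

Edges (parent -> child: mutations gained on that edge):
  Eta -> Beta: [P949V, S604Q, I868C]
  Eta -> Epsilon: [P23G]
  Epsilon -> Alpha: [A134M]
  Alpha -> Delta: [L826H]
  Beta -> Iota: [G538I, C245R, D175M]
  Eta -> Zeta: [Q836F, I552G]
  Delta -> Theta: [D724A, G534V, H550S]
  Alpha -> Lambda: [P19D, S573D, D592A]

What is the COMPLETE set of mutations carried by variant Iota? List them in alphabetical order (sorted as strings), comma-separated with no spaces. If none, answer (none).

At Eta: gained [] -> total []
At Beta: gained ['P949V', 'S604Q', 'I868C'] -> total ['I868C', 'P949V', 'S604Q']
At Iota: gained ['G538I', 'C245R', 'D175M'] -> total ['C245R', 'D175M', 'G538I', 'I868C', 'P949V', 'S604Q']

Answer: C245R,D175M,G538I,I868C,P949V,S604Q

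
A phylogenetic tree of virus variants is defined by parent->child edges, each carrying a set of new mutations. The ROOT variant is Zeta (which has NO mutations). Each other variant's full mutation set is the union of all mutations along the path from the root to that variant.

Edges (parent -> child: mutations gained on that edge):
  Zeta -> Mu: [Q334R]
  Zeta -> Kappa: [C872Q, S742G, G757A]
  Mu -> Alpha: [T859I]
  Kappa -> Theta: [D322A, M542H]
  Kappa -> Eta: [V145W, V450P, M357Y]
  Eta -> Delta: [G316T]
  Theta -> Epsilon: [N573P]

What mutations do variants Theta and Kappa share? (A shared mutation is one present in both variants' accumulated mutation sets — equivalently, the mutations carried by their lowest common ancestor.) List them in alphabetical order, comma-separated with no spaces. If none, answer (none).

Accumulating mutations along path to Theta:
  At Zeta: gained [] -> total []
  At Kappa: gained ['C872Q', 'S742G', 'G757A'] -> total ['C872Q', 'G757A', 'S742G']
  At Theta: gained ['D322A', 'M542H'] -> total ['C872Q', 'D322A', 'G757A', 'M542H', 'S742G']
Mutations(Theta) = ['C872Q', 'D322A', 'G757A', 'M542H', 'S742G']
Accumulating mutations along path to Kappa:
  At Zeta: gained [] -> total []
  At Kappa: gained ['C872Q', 'S742G', 'G757A'] -> total ['C872Q', 'G757A', 'S742G']
Mutations(Kappa) = ['C872Q', 'G757A', 'S742G']
Intersection: ['C872Q', 'D322A', 'G757A', 'M542H', 'S742G'] ∩ ['C872Q', 'G757A', 'S742G'] = ['C872Q', 'G757A', 'S742G']

Answer: C872Q,G757A,S742G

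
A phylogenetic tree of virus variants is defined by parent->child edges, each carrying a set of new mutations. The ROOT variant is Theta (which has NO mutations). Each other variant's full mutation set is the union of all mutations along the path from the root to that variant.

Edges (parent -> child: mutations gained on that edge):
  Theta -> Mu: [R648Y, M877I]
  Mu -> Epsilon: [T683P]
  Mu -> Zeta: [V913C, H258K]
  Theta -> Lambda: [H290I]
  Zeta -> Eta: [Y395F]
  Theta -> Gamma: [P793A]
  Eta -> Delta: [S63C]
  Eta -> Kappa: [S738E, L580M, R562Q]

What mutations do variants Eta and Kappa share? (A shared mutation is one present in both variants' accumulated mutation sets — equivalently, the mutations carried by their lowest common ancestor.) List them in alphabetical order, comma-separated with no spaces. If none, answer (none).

Accumulating mutations along path to Eta:
  At Theta: gained [] -> total []
  At Mu: gained ['R648Y', 'M877I'] -> total ['M877I', 'R648Y']
  At Zeta: gained ['V913C', 'H258K'] -> total ['H258K', 'M877I', 'R648Y', 'V913C']
  At Eta: gained ['Y395F'] -> total ['H258K', 'M877I', 'R648Y', 'V913C', 'Y395F']
Mutations(Eta) = ['H258K', 'M877I', 'R648Y', 'V913C', 'Y395F']
Accumulating mutations along path to Kappa:
  At Theta: gained [] -> total []
  At Mu: gained ['R648Y', 'M877I'] -> total ['M877I', 'R648Y']
  At Zeta: gained ['V913C', 'H258K'] -> total ['H258K', 'M877I', 'R648Y', 'V913C']
  At Eta: gained ['Y395F'] -> total ['H258K', 'M877I', 'R648Y', 'V913C', 'Y395F']
  At Kappa: gained ['S738E', 'L580M', 'R562Q'] -> total ['H258K', 'L580M', 'M877I', 'R562Q', 'R648Y', 'S738E', 'V913C', 'Y395F']
Mutations(Kappa) = ['H258K', 'L580M', 'M877I', 'R562Q', 'R648Y', 'S738E', 'V913C', 'Y395F']
Intersection: ['H258K', 'M877I', 'R648Y', 'V913C', 'Y395F'] ∩ ['H258K', 'L580M', 'M877I', 'R562Q', 'R648Y', 'S738E', 'V913C', 'Y395F'] = ['H258K', 'M877I', 'R648Y', 'V913C', 'Y395F']

Answer: H258K,M877I,R648Y,V913C,Y395F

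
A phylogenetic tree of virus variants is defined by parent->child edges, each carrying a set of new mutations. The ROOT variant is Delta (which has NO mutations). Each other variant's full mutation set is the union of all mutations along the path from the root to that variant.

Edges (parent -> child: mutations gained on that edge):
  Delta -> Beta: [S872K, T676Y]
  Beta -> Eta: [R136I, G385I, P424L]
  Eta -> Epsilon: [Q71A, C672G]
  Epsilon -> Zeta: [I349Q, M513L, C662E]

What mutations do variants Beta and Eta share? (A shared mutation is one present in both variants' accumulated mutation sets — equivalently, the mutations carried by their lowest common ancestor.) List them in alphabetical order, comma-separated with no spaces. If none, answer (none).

Accumulating mutations along path to Beta:
  At Delta: gained [] -> total []
  At Beta: gained ['S872K', 'T676Y'] -> total ['S872K', 'T676Y']
Mutations(Beta) = ['S872K', 'T676Y']
Accumulating mutations along path to Eta:
  At Delta: gained [] -> total []
  At Beta: gained ['S872K', 'T676Y'] -> total ['S872K', 'T676Y']
  At Eta: gained ['R136I', 'G385I', 'P424L'] -> total ['G385I', 'P424L', 'R136I', 'S872K', 'T676Y']
Mutations(Eta) = ['G385I', 'P424L', 'R136I', 'S872K', 'T676Y']
Intersection: ['S872K', 'T676Y'] ∩ ['G385I', 'P424L', 'R136I', 'S872K', 'T676Y'] = ['S872K', 'T676Y']

Answer: S872K,T676Y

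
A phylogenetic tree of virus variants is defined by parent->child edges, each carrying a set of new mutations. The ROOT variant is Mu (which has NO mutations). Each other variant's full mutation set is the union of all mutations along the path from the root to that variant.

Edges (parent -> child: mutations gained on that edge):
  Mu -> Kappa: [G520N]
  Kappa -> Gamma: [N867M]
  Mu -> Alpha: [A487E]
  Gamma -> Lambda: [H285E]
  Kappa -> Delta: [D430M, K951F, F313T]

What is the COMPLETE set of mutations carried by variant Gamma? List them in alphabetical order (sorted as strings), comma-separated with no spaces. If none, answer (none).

Answer: G520N,N867M

Derivation:
At Mu: gained [] -> total []
At Kappa: gained ['G520N'] -> total ['G520N']
At Gamma: gained ['N867M'] -> total ['G520N', 'N867M']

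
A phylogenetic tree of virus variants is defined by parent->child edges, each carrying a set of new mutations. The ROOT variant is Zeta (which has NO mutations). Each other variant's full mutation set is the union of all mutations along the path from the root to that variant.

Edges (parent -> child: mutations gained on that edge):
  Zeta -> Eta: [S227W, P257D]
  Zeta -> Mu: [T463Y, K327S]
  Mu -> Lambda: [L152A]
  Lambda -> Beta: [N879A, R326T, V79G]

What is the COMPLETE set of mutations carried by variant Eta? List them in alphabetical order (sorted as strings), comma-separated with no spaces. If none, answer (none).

Answer: P257D,S227W

Derivation:
At Zeta: gained [] -> total []
At Eta: gained ['S227W', 'P257D'] -> total ['P257D', 'S227W']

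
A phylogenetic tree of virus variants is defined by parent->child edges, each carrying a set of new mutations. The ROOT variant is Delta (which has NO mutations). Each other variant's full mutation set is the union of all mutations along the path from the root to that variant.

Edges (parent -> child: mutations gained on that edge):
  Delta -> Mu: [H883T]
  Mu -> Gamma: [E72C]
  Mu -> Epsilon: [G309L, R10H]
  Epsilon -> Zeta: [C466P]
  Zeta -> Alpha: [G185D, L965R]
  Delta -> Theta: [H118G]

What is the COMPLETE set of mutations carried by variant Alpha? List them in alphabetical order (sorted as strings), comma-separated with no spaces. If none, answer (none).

Answer: C466P,G185D,G309L,H883T,L965R,R10H

Derivation:
At Delta: gained [] -> total []
At Mu: gained ['H883T'] -> total ['H883T']
At Epsilon: gained ['G309L', 'R10H'] -> total ['G309L', 'H883T', 'R10H']
At Zeta: gained ['C466P'] -> total ['C466P', 'G309L', 'H883T', 'R10H']
At Alpha: gained ['G185D', 'L965R'] -> total ['C466P', 'G185D', 'G309L', 'H883T', 'L965R', 'R10H']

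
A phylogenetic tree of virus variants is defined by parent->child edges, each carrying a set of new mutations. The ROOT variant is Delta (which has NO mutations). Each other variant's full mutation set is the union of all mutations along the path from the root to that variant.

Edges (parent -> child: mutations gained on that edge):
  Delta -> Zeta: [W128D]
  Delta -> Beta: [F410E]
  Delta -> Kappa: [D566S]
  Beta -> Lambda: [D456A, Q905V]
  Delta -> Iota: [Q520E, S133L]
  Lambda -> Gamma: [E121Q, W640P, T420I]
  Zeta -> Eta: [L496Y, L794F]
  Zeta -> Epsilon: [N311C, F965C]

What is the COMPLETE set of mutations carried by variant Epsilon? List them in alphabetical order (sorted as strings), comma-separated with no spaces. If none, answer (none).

Answer: F965C,N311C,W128D

Derivation:
At Delta: gained [] -> total []
At Zeta: gained ['W128D'] -> total ['W128D']
At Epsilon: gained ['N311C', 'F965C'] -> total ['F965C', 'N311C', 'W128D']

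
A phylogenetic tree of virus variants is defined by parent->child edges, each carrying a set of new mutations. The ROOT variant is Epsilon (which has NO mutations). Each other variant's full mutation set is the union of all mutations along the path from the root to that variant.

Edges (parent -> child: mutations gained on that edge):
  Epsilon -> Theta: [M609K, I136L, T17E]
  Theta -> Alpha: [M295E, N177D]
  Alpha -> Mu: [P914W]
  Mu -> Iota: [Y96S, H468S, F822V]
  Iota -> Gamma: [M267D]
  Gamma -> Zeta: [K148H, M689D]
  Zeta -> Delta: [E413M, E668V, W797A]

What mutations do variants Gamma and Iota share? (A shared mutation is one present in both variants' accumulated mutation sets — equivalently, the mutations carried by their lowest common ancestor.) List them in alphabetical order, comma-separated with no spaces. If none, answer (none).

Accumulating mutations along path to Gamma:
  At Epsilon: gained [] -> total []
  At Theta: gained ['M609K', 'I136L', 'T17E'] -> total ['I136L', 'M609K', 'T17E']
  At Alpha: gained ['M295E', 'N177D'] -> total ['I136L', 'M295E', 'M609K', 'N177D', 'T17E']
  At Mu: gained ['P914W'] -> total ['I136L', 'M295E', 'M609K', 'N177D', 'P914W', 'T17E']
  At Iota: gained ['Y96S', 'H468S', 'F822V'] -> total ['F822V', 'H468S', 'I136L', 'M295E', 'M609K', 'N177D', 'P914W', 'T17E', 'Y96S']
  At Gamma: gained ['M267D'] -> total ['F822V', 'H468S', 'I136L', 'M267D', 'M295E', 'M609K', 'N177D', 'P914W', 'T17E', 'Y96S']
Mutations(Gamma) = ['F822V', 'H468S', 'I136L', 'M267D', 'M295E', 'M609K', 'N177D', 'P914W', 'T17E', 'Y96S']
Accumulating mutations along path to Iota:
  At Epsilon: gained [] -> total []
  At Theta: gained ['M609K', 'I136L', 'T17E'] -> total ['I136L', 'M609K', 'T17E']
  At Alpha: gained ['M295E', 'N177D'] -> total ['I136L', 'M295E', 'M609K', 'N177D', 'T17E']
  At Mu: gained ['P914W'] -> total ['I136L', 'M295E', 'M609K', 'N177D', 'P914W', 'T17E']
  At Iota: gained ['Y96S', 'H468S', 'F822V'] -> total ['F822V', 'H468S', 'I136L', 'M295E', 'M609K', 'N177D', 'P914W', 'T17E', 'Y96S']
Mutations(Iota) = ['F822V', 'H468S', 'I136L', 'M295E', 'M609K', 'N177D', 'P914W', 'T17E', 'Y96S']
Intersection: ['F822V', 'H468S', 'I136L', 'M267D', 'M295E', 'M609K', 'N177D', 'P914W', 'T17E', 'Y96S'] ∩ ['F822V', 'H468S', 'I136L', 'M295E', 'M609K', 'N177D', 'P914W', 'T17E', 'Y96S'] = ['F822V', 'H468S', 'I136L', 'M295E', 'M609K', 'N177D', 'P914W', 'T17E', 'Y96S']

Answer: F822V,H468S,I136L,M295E,M609K,N177D,P914W,T17E,Y96S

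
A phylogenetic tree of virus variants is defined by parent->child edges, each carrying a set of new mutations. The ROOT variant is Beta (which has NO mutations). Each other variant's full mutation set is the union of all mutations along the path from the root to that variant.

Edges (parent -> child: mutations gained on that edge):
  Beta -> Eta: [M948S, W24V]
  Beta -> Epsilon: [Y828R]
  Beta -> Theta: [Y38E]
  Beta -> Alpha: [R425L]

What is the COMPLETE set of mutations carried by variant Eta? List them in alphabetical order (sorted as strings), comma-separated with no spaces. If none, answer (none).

At Beta: gained [] -> total []
At Eta: gained ['M948S', 'W24V'] -> total ['M948S', 'W24V']

Answer: M948S,W24V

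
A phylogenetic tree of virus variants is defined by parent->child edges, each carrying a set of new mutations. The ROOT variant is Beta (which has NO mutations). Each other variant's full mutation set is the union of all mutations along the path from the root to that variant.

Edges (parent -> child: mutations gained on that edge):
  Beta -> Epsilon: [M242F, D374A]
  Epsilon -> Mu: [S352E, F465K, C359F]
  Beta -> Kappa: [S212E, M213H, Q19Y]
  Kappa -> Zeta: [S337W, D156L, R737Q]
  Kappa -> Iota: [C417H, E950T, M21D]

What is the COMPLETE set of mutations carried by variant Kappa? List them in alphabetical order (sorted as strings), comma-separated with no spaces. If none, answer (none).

At Beta: gained [] -> total []
At Kappa: gained ['S212E', 'M213H', 'Q19Y'] -> total ['M213H', 'Q19Y', 'S212E']

Answer: M213H,Q19Y,S212E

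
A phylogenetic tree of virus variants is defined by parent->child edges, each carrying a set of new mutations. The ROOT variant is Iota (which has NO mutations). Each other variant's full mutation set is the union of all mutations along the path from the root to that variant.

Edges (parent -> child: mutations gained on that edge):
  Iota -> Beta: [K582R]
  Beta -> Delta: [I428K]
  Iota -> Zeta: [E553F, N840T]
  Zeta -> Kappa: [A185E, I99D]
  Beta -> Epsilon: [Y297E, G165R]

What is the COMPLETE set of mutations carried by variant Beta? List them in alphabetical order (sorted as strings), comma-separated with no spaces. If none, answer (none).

At Iota: gained [] -> total []
At Beta: gained ['K582R'] -> total ['K582R']

Answer: K582R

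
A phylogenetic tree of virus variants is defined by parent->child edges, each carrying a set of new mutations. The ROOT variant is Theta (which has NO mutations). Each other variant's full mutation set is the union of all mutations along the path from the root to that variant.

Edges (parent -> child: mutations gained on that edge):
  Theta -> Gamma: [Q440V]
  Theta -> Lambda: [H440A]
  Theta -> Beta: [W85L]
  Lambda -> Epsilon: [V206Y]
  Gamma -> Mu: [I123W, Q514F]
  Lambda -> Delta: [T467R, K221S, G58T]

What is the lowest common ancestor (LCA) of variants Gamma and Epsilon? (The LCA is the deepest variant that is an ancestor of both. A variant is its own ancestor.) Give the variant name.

Answer: Theta

Derivation:
Path from root to Gamma: Theta -> Gamma
  ancestors of Gamma: {Theta, Gamma}
Path from root to Epsilon: Theta -> Lambda -> Epsilon
  ancestors of Epsilon: {Theta, Lambda, Epsilon}
Common ancestors: {Theta}
Walk up from Epsilon: Epsilon (not in ancestors of Gamma), Lambda (not in ancestors of Gamma), Theta (in ancestors of Gamma)
Deepest common ancestor (LCA) = Theta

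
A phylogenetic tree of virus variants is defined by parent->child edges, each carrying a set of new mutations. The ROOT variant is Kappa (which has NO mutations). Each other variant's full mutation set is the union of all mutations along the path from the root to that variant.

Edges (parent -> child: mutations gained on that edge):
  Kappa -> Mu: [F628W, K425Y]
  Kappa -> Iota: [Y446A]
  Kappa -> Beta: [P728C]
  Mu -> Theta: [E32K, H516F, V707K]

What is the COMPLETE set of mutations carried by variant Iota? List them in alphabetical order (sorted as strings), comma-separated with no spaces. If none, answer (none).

Answer: Y446A

Derivation:
At Kappa: gained [] -> total []
At Iota: gained ['Y446A'] -> total ['Y446A']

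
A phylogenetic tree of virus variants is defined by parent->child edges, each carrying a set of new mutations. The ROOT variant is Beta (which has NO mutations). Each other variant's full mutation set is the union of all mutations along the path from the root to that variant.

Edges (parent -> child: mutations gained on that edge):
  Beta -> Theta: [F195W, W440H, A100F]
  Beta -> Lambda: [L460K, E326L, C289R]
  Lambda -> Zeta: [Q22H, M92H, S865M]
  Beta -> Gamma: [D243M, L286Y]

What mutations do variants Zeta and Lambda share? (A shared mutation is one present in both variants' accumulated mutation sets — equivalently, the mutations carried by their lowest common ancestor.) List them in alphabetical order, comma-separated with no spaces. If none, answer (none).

Answer: C289R,E326L,L460K

Derivation:
Accumulating mutations along path to Zeta:
  At Beta: gained [] -> total []
  At Lambda: gained ['L460K', 'E326L', 'C289R'] -> total ['C289R', 'E326L', 'L460K']
  At Zeta: gained ['Q22H', 'M92H', 'S865M'] -> total ['C289R', 'E326L', 'L460K', 'M92H', 'Q22H', 'S865M']
Mutations(Zeta) = ['C289R', 'E326L', 'L460K', 'M92H', 'Q22H', 'S865M']
Accumulating mutations along path to Lambda:
  At Beta: gained [] -> total []
  At Lambda: gained ['L460K', 'E326L', 'C289R'] -> total ['C289R', 'E326L', 'L460K']
Mutations(Lambda) = ['C289R', 'E326L', 'L460K']
Intersection: ['C289R', 'E326L', 'L460K', 'M92H', 'Q22H', 'S865M'] ∩ ['C289R', 'E326L', 'L460K'] = ['C289R', 'E326L', 'L460K']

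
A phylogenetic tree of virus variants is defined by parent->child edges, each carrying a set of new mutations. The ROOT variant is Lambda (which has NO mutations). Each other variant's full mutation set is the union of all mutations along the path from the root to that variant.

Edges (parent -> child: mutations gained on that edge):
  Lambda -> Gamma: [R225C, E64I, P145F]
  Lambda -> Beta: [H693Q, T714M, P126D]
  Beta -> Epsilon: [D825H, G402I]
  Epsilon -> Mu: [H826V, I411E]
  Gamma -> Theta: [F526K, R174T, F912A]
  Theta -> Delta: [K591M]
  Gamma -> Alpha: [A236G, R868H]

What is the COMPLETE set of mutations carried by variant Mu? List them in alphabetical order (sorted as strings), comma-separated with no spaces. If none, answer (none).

At Lambda: gained [] -> total []
At Beta: gained ['H693Q', 'T714M', 'P126D'] -> total ['H693Q', 'P126D', 'T714M']
At Epsilon: gained ['D825H', 'G402I'] -> total ['D825H', 'G402I', 'H693Q', 'P126D', 'T714M']
At Mu: gained ['H826V', 'I411E'] -> total ['D825H', 'G402I', 'H693Q', 'H826V', 'I411E', 'P126D', 'T714M']

Answer: D825H,G402I,H693Q,H826V,I411E,P126D,T714M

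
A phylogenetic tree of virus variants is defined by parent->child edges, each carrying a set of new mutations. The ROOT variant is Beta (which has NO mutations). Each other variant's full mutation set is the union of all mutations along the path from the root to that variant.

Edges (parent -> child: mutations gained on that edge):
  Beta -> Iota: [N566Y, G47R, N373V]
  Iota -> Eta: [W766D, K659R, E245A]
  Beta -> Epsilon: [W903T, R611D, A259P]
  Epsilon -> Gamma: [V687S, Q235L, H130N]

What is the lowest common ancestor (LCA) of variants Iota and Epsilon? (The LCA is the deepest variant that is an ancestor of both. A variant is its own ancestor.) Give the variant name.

Answer: Beta

Derivation:
Path from root to Iota: Beta -> Iota
  ancestors of Iota: {Beta, Iota}
Path from root to Epsilon: Beta -> Epsilon
  ancestors of Epsilon: {Beta, Epsilon}
Common ancestors: {Beta}
Walk up from Epsilon: Epsilon (not in ancestors of Iota), Beta (in ancestors of Iota)
Deepest common ancestor (LCA) = Beta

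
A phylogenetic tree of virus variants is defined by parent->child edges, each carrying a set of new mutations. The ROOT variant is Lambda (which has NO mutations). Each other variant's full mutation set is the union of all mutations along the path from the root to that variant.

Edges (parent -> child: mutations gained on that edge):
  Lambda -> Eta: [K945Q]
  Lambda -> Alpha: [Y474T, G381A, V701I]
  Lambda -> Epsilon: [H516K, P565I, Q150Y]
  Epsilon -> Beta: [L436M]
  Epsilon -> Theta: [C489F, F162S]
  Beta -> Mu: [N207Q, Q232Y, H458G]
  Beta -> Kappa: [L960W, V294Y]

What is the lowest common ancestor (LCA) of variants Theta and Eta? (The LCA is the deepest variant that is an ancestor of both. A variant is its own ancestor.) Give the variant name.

Path from root to Theta: Lambda -> Epsilon -> Theta
  ancestors of Theta: {Lambda, Epsilon, Theta}
Path from root to Eta: Lambda -> Eta
  ancestors of Eta: {Lambda, Eta}
Common ancestors: {Lambda}
Walk up from Eta: Eta (not in ancestors of Theta), Lambda (in ancestors of Theta)
Deepest common ancestor (LCA) = Lambda

Answer: Lambda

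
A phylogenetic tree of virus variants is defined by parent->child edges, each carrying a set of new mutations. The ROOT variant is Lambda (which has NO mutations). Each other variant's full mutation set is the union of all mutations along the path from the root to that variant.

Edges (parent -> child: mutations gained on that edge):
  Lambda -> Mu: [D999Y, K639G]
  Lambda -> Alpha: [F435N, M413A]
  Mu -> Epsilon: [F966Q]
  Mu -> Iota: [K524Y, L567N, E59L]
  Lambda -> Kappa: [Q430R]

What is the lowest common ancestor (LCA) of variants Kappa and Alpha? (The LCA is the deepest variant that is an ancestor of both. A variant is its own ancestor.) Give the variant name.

Answer: Lambda

Derivation:
Path from root to Kappa: Lambda -> Kappa
  ancestors of Kappa: {Lambda, Kappa}
Path from root to Alpha: Lambda -> Alpha
  ancestors of Alpha: {Lambda, Alpha}
Common ancestors: {Lambda}
Walk up from Alpha: Alpha (not in ancestors of Kappa), Lambda (in ancestors of Kappa)
Deepest common ancestor (LCA) = Lambda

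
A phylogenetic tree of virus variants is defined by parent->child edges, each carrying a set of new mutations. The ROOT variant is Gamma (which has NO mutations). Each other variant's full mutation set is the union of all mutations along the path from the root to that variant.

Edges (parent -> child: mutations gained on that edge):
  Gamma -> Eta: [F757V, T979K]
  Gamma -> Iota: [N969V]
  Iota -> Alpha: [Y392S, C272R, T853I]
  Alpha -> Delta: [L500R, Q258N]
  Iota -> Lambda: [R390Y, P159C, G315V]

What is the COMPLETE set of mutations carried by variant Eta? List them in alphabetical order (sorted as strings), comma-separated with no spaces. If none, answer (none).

Answer: F757V,T979K

Derivation:
At Gamma: gained [] -> total []
At Eta: gained ['F757V', 'T979K'] -> total ['F757V', 'T979K']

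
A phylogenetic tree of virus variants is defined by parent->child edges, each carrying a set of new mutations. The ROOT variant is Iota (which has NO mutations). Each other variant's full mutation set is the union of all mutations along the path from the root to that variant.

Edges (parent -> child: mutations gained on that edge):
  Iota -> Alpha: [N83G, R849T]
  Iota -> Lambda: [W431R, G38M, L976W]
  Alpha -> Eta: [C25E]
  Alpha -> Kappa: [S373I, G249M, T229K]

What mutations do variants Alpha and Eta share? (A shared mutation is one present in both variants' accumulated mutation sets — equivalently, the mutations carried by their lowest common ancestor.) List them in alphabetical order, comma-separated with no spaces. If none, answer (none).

Accumulating mutations along path to Alpha:
  At Iota: gained [] -> total []
  At Alpha: gained ['N83G', 'R849T'] -> total ['N83G', 'R849T']
Mutations(Alpha) = ['N83G', 'R849T']
Accumulating mutations along path to Eta:
  At Iota: gained [] -> total []
  At Alpha: gained ['N83G', 'R849T'] -> total ['N83G', 'R849T']
  At Eta: gained ['C25E'] -> total ['C25E', 'N83G', 'R849T']
Mutations(Eta) = ['C25E', 'N83G', 'R849T']
Intersection: ['N83G', 'R849T'] ∩ ['C25E', 'N83G', 'R849T'] = ['N83G', 'R849T']

Answer: N83G,R849T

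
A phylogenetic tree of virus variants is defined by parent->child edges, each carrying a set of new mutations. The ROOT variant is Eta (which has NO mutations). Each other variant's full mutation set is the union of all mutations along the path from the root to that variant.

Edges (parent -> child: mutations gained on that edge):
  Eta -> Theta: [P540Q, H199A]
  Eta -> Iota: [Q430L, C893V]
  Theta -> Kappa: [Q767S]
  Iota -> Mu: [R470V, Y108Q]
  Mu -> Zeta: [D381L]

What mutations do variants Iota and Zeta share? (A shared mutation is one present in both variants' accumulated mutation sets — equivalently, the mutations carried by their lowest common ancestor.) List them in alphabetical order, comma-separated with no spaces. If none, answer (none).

Answer: C893V,Q430L

Derivation:
Accumulating mutations along path to Iota:
  At Eta: gained [] -> total []
  At Iota: gained ['Q430L', 'C893V'] -> total ['C893V', 'Q430L']
Mutations(Iota) = ['C893V', 'Q430L']
Accumulating mutations along path to Zeta:
  At Eta: gained [] -> total []
  At Iota: gained ['Q430L', 'C893V'] -> total ['C893V', 'Q430L']
  At Mu: gained ['R470V', 'Y108Q'] -> total ['C893V', 'Q430L', 'R470V', 'Y108Q']
  At Zeta: gained ['D381L'] -> total ['C893V', 'D381L', 'Q430L', 'R470V', 'Y108Q']
Mutations(Zeta) = ['C893V', 'D381L', 'Q430L', 'R470V', 'Y108Q']
Intersection: ['C893V', 'Q430L'] ∩ ['C893V', 'D381L', 'Q430L', 'R470V', 'Y108Q'] = ['C893V', 'Q430L']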